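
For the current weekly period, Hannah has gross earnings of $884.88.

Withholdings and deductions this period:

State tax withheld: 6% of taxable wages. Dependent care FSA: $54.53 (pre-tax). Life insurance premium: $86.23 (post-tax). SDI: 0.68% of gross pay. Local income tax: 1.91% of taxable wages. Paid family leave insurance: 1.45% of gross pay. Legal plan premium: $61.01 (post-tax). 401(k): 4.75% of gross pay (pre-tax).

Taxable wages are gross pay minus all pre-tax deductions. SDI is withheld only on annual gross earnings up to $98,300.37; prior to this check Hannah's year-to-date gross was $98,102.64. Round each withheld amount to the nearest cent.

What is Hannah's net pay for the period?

$564.55

401(k): $884.88 × 0.0475 = $42.03
Dependent care FSA: $54.53
Pre-tax total = $42.03 + $54.53 = $96.56
Taxable wages = $884.88 − $96.56 = $788.32
Local income tax: $788.32 × 0.0191 = $15.06
State tax withheld: $788.32 × 0.06 = $47.30
SDI: only $98,300.37 − $98,102.64 = $197.73 of this check is subject → $197.73 × 0.0068 = $1.34
Paid family leave insurance: $884.88 × 0.0145 = $12.83
Legal plan premium: $61.01
Life insurance premium: $86.23
Total deductions = $42.03 + $54.53 + $15.06 + $47.30 + $1.34 + $12.83 + $61.01 + $86.23 = $320.33
Net pay = $884.88 − $320.33 = $564.55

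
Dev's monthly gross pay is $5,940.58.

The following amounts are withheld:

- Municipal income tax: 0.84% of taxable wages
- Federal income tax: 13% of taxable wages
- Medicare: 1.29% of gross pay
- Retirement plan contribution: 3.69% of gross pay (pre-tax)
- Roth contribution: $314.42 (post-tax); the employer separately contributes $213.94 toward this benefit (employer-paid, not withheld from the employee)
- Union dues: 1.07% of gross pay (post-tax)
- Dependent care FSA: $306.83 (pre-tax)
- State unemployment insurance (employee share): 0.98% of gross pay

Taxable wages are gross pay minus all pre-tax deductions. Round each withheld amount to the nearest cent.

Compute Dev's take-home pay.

$4,152.34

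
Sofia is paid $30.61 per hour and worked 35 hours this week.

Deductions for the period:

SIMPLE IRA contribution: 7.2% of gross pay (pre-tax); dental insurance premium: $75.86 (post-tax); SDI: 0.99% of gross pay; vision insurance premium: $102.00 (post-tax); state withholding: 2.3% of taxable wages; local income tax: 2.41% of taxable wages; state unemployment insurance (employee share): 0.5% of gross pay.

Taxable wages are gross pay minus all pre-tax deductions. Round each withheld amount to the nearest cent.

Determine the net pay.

Gross pay: 35 × $30.61 = $1,071.35
SIMPLE IRA contribution: $1,071.35 × 0.072 = $77.14
Taxable wages = $1,071.35 − $77.14 = $994.21
State withholding: $994.21 × 0.023 = $22.87
Local income tax: $994.21 × 0.0241 = $23.96
SDI: $1,071.35 × 0.0099 = $10.61
State unemployment insurance (employee share): $1,071.35 × 0.005 = $5.36
Vision insurance premium: $102.00
Dental insurance premium: $75.86
Total deductions = $77.14 + $22.87 + $23.96 + $10.61 + $5.36 + $102.00 + $75.86 = $317.80
Net pay = $1,071.35 − $317.80 = $753.55

$753.55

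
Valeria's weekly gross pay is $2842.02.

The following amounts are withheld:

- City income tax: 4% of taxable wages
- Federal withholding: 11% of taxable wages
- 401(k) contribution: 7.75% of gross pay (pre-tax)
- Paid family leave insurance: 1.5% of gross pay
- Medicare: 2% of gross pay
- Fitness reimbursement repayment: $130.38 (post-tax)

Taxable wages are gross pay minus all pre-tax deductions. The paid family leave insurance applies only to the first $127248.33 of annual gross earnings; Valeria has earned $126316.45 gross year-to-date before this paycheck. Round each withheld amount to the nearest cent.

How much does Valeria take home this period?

$2027.30

401(k) contribution: $2842.02 × 0.0775 = $220.26
Taxable wages = $2842.02 − $220.26 = $2621.76
Federal withholding: $2621.76 × 0.11 = $288.39
City income tax: $2621.76 × 0.04 = $104.87
Medicare: $2842.02 × 0.02 = $56.84
Paid family leave insurance: only $127248.33 − $126316.45 = $931.88 of this check is subject → $931.88 × 0.015 = $13.98
Fitness reimbursement repayment: $130.38
Total deductions = $220.26 + $288.39 + $104.87 + $56.84 + $13.98 + $130.38 = $814.72
Net pay = $2842.02 − $814.72 = $2027.30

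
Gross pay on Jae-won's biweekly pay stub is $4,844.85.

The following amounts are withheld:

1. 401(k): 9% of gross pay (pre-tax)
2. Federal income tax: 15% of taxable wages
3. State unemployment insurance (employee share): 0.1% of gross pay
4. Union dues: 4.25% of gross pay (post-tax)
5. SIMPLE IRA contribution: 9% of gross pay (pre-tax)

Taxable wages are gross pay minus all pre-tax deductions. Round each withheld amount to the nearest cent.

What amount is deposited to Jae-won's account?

SIMPLE IRA contribution: $4,844.85 × 0.09 = $436.04
401(k): $4,844.85 × 0.09 = $436.04
Pre-tax total = $436.04 + $436.04 = $872.08
Taxable wages = $4,844.85 − $872.08 = $3,972.77
Federal income tax: $3,972.77 × 0.15 = $595.92
State unemployment insurance (employee share): $4,844.85 × 0.001 = $4.84
Union dues: $4,844.85 × 0.0425 = $205.91
Total deductions = $436.04 + $436.04 + $595.92 + $4.84 + $205.91 = $1,678.75
Net pay = $4,844.85 − $1,678.75 = $3,166.10

$3,166.10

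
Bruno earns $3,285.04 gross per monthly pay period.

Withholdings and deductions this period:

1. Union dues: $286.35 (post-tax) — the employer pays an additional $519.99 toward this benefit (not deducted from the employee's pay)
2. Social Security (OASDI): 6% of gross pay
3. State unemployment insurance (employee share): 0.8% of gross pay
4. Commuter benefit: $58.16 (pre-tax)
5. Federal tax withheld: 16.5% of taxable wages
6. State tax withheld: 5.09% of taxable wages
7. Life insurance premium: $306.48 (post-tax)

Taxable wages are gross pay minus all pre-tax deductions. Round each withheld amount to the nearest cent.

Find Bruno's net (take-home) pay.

Commuter benefit: $58.16
Taxable wages = $3,285.04 − $58.16 = $3,226.88
Federal tax withheld: $3,226.88 × 0.165 = $532.44
State tax withheld: $3,226.88 × 0.0509 = $164.25
State unemployment insurance (employee share): $3,285.04 × 0.008 = $26.28
Social Security (OASDI): $3,285.04 × 0.06 = $197.10
Union dues: $286.35
Life insurance premium: $306.48
(Employer's $519.99 toward union dues is not withheld from the employee.)
Total deductions = $58.16 + $532.44 + $164.25 + $26.28 + $197.10 + $286.35 + $306.48 = $1,571.06
Net pay = $3,285.04 − $1,571.06 = $1,713.98

$1,713.98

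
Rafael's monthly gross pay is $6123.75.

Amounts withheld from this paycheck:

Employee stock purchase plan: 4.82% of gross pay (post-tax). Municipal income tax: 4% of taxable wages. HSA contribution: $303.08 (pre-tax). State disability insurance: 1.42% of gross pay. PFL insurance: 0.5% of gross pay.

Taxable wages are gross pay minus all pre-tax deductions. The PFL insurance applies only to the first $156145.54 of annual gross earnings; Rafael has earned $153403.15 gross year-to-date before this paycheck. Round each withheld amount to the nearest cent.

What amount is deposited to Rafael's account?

HSA contribution: $303.08
Taxable wages = $6123.75 − $303.08 = $5820.67
Municipal income tax: $5820.67 × 0.04 = $232.83
PFL insurance: only $156145.54 − $153403.15 = $2742.39 of this check is subject → $2742.39 × 0.005 = $13.71
State disability insurance: $6123.75 × 0.0142 = $86.96
Employee stock purchase plan: $6123.75 × 0.0482 = $295.16
Total deductions = $303.08 + $232.83 + $13.71 + $86.96 + $295.16 = $931.74
Net pay = $6123.75 − $931.74 = $5192.01

$5192.01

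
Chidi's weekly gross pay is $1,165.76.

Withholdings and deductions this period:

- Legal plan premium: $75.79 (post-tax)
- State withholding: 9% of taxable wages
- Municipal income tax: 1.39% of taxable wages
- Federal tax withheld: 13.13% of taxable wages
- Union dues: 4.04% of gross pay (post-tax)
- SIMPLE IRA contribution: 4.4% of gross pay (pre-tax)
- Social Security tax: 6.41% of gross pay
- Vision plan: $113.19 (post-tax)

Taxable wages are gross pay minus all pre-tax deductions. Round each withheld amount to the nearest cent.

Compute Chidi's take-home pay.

$541.54

SIMPLE IRA contribution: $1,165.76 × 0.044 = $51.29
Taxable wages = $1,165.76 − $51.29 = $1,114.47
Municipal income tax: $1,114.47 × 0.0139 = $15.49
State withholding: $1,114.47 × 0.09 = $100.30
Federal tax withheld: $1,114.47 × 0.1313 = $146.33
Social Security tax: $1,165.76 × 0.0641 = $74.73
Legal plan premium: $75.79
Union dues: $1,165.76 × 0.0404 = $47.10
Vision plan: $113.19
Total deductions = $51.29 + $15.49 + $100.30 + $146.33 + $74.73 + $75.79 + $47.10 + $113.19 = $624.22
Net pay = $1,165.76 − $624.22 = $541.54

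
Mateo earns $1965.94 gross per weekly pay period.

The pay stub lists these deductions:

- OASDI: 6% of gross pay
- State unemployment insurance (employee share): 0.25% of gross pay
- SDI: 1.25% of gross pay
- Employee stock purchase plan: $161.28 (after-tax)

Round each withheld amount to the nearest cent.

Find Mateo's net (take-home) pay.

$1657.22

SDI: $1965.94 × 0.0125 = $24.57
State unemployment insurance (employee share): $1965.94 × 0.0025 = $4.91
OASDI: $1965.94 × 0.06 = $117.96
Employee stock purchase plan: $161.28
Total deductions = $24.57 + $4.91 + $117.96 + $161.28 = $308.72
Net pay = $1965.94 − $308.72 = $1657.22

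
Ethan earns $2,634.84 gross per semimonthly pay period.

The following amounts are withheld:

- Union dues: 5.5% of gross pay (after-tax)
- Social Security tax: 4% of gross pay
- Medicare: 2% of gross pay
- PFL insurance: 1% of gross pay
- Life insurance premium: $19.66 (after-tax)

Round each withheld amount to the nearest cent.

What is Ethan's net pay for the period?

Medicare: $2,634.84 × 0.02 = $52.70
Social Security tax: $2,634.84 × 0.04 = $105.39
PFL insurance: $2,634.84 × 0.01 = $26.35
Union dues: $2,634.84 × 0.055 = $144.92
Life insurance premium: $19.66
Total deductions = $52.70 + $105.39 + $26.35 + $144.92 + $19.66 = $349.02
Net pay = $2,634.84 − $349.02 = $2,285.82

$2,285.82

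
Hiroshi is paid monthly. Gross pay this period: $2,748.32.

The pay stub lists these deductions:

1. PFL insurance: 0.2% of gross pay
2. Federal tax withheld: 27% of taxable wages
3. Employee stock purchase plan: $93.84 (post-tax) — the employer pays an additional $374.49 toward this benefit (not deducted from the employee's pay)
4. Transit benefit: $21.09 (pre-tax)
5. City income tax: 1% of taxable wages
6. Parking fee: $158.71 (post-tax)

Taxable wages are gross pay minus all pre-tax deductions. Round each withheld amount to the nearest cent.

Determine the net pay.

$1,705.56

Transit benefit: $21.09
Taxable wages = $2,748.32 − $21.09 = $2,727.23
Federal tax withheld: $2,727.23 × 0.27 = $736.35
City income tax: $2,727.23 × 0.01 = $27.27
PFL insurance: $2,748.32 × 0.002 = $5.50
Employee stock purchase plan: $93.84
Parking fee: $158.71
(Employer's $374.49 toward employee stock purchase plan is not withheld from the employee.)
Total deductions = $21.09 + $736.35 + $27.27 + $5.50 + $93.84 + $158.71 = $1,042.76
Net pay = $2,748.32 − $1,042.76 = $1,705.56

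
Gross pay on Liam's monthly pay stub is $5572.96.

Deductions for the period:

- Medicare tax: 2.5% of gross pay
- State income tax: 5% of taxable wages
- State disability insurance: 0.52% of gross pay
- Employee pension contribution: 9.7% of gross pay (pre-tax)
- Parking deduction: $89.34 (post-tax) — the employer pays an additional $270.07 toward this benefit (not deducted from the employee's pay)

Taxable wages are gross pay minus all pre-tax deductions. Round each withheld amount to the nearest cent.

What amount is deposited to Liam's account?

$4523.12

Employee pension contribution: $5572.96 × 0.097 = $540.58
Taxable wages = $5572.96 − $540.58 = $5032.38
State income tax: $5032.38 × 0.05 = $251.62
State disability insurance: $5572.96 × 0.0052 = $28.98
Medicare tax: $5572.96 × 0.025 = $139.32
Parking deduction: $89.34
(Employer's $270.07 toward parking deduction is not withheld from the employee.)
Total deductions = $540.58 + $251.62 + $28.98 + $139.32 + $89.34 = $1049.84
Net pay = $5572.96 − $1049.84 = $4523.12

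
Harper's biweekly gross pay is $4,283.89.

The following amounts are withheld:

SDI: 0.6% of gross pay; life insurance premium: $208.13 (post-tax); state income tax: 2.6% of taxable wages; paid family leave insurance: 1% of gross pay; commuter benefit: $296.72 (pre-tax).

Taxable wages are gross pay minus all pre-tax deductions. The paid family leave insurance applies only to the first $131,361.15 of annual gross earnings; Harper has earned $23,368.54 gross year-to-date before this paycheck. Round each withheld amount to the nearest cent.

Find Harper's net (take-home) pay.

$3,606.83

Commuter benefit: $296.72
Taxable wages = $4,283.89 − $296.72 = $3,987.17
State income tax: $3,987.17 × 0.026 = $103.67
SDI: $4,283.89 × 0.006 = $25.70
Paid family leave insurance: cap not yet reached, full $4,283.89 is subject → $4,283.89 × 0.01 = $42.84
Life insurance premium: $208.13
Total deductions = $296.72 + $103.67 + $25.70 + $42.84 + $208.13 = $677.06
Net pay = $4,283.89 − $677.06 = $3,606.83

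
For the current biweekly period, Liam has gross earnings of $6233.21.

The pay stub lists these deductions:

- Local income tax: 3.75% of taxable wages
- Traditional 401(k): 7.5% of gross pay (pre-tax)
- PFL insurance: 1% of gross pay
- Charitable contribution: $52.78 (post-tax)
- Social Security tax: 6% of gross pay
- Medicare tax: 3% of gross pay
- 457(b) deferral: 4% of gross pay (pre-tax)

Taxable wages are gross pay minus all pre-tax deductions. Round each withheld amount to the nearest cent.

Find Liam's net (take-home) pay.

$4633.43

Traditional 401(k): $6233.21 × 0.075 = $467.49
457(b) deferral: $6233.21 × 0.04 = $249.33
Pre-tax total = $467.49 + $249.33 = $716.82
Taxable wages = $6233.21 − $716.82 = $5516.39
Local income tax: $5516.39 × 0.0375 = $206.86
Medicare tax: $6233.21 × 0.03 = $187.00
PFL insurance: $6233.21 × 0.01 = $62.33
Social Security tax: $6233.21 × 0.06 = $373.99
Charitable contribution: $52.78
Total deductions = $467.49 + $249.33 + $206.86 + $187.00 + $62.33 + $373.99 + $52.78 = $1599.78
Net pay = $6233.21 − $1599.78 = $4633.43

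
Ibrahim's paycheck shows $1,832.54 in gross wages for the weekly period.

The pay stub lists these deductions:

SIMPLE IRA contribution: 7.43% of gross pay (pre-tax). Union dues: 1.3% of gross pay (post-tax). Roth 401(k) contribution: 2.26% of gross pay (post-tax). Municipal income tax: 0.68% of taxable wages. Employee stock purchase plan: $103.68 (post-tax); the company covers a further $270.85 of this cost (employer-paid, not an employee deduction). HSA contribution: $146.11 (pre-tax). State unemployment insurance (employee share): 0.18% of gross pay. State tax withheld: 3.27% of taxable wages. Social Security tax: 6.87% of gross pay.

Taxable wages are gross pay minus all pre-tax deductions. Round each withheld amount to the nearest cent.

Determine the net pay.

$1,190.92

HSA contribution: $146.11
SIMPLE IRA contribution: $1,832.54 × 0.0743 = $136.16
Pre-tax total = $146.11 + $136.16 = $282.27
Taxable wages = $1,832.54 − $282.27 = $1,550.27
State tax withheld: $1,550.27 × 0.0327 = $50.69
Municipal income tax: $1,550.27 × 0.0068 = $10.54
State unemployment insurance (employee share): $1,832.54 × 0.0018 = $3.30
Social Security tax: $1,832.54 × 0.0687 = $125.90
Employee stock purchase plan: $103.68
Union dues: $1,832.54 × 0.013 = $23.82
Roth 401(k) contribution: $1,832.54 × 0.0226 = $41.42
(Employer's $270.85 toward employee stock purchase plan is not withheld from the employee.)
Total deductions = $146.11 + $136.16 + $50.69 + $10.54 + $3.30 + $125.90 + $103.68 + $23.82 + $41.42 = $641.62
Net pay = $1,832.54 − $641.62 = $1,190.92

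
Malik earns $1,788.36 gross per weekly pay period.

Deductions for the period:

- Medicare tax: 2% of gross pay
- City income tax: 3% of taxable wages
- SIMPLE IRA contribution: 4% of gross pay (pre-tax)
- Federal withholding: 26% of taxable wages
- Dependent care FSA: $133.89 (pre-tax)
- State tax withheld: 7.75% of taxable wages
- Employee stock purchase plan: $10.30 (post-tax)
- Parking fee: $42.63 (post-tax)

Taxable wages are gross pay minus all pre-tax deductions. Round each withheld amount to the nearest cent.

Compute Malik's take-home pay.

SIMPLE IRA contribution: $1,788.36 × 0.04 = $71.53
Dependent care FSA: $133.89
Pre-tax total = $71.53 + $133.89 = $205.42
Taxable wages = $1,788.36 − $205.42 = $1,582.94
Federal withholding: $1,582.94 × 0.26 = $411.56
City income tax: $1,582.94 × 0.03 = $47.49
State tax withheld: $1,582.94 × 0.0775 = $122.68
Medicare tax: $1,788.36 × 0.02 = $35.77
Employee stock purchase plan: $10.30
Parking fee: $42.63
Total deductions = $71.53 + $133.89 + $411.56 + $47.49 + $122.68 + $35.77 + $10.30 + $42.63 = $875.85
Net pay = $1,788.36 − $875.85 = $912.51

$912.51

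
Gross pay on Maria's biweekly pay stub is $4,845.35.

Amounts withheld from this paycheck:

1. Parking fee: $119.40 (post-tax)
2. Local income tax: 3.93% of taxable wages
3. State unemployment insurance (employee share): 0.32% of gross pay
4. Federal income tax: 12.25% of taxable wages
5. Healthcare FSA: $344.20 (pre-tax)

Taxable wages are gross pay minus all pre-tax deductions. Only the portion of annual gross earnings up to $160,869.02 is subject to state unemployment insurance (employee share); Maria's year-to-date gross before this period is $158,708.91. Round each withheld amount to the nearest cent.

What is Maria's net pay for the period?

$3,646.55

Healthcare FSA: $344.20
Taxable wages = $4,845.35 − $344.20 = $4,501.15
Federal income tax: $4,501.15 × 0.1225 = $551.39
Local income tax: $4,501.15 × 0.0393 = $176.90
State unemployment insurance (employee share): only $160,869.02 − $158,708.91 = $2,160.11 of this check is subject → $2,160.11 × 0.0032 = $6.91
Parking fee: $119.40
Total deductions = $344.20 + $551.39 + $176.90 + $6.91 + $119.40 = $1,198.80
Net pay = $4,845.35 − $1,198.80 = $3,646.55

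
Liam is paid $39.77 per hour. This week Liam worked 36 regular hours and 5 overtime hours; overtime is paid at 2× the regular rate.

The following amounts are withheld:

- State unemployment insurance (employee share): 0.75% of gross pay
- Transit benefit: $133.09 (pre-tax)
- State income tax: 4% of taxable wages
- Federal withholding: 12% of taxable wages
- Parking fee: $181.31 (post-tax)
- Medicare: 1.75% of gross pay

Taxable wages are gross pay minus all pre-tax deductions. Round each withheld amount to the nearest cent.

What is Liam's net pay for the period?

Regular pay: 36 × $39.77 = $1,431.72
Overtime pay: 5 × $39.77 × 2 = $397.70
Gross pay = $1,431.72 + $397.70 = $1,829.42
Transit benefit: $133.09
Taxable wages = $1,829.42 − $133.09 = $1,696.33
State income tax: $1,696.33 × 0.04 = $67.85
Federal withholding: $1,696.33 × 0.12 = $203.56
State unemployment insurance (employee share): $1,829.42 × 0.0075 = $13.72
Medicare: $1,829.42 × 0.0175 = $32.01
Parking fee: $181.31
Total deductions = $133.09 + $67.85 + $203.56 + $13.72 + $32.01 + $181.31 = $631.54
Net pay = $1,829.42 − $631.54 = $1,197.88

$1,197.88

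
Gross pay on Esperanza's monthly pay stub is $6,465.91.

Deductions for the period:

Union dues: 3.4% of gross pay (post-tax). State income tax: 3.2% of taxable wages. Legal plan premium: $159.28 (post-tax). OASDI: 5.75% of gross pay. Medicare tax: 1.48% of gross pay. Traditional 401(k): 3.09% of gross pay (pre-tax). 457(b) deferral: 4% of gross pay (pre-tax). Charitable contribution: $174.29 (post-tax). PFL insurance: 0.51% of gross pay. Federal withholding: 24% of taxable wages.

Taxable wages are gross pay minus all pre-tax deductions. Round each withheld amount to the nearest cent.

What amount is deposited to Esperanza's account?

$3,319.56

Traditional 401(k): $6,465.91 × 0.0309 = $199.80
457(b) deferral: $6,465.91 × 0.04 = $258.64
Pre-tax total = $199.80 + $258.64 = $458.44
Taxable wages = $6,465.91 − $458.44 = $6,007.47
Federal withholding: $6,007.47 × 0.24 = $1,441.79
State income tax: $6,007.47 × 0.032 = $192.24
PFL insurance: $6,465.91 × 0.0051 = $32.98
OASDI: $6,465.91 × 0.0575 = $371.79
Medicare tax: $6,465.91 × 0.0148 = $95.70
Charitable contribution: $174.29
Legal plan premium: $159.28
Union dues: $6,465.91 × 0.034 = $219.84
Total deductions = $199.80 + $258.64 + $1,441.79 + $192.24 + $32.98 + $371.79 + $95.70 + $174.29 + $159.28 + $219.84 = $3,146.35
Net pay = $6,465.91 − $3,146.35 = $3,319.56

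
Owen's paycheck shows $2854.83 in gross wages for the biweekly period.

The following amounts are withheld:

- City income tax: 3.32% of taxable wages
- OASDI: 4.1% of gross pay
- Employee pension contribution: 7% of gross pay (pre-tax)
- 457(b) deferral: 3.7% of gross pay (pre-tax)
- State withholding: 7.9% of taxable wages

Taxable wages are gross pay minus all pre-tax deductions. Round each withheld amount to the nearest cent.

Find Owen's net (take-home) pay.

457(b) deferral: $2854.83 × 0.037 = $105.63
Employee pension contribution: $2854.83 × 0.07 = $199.84
Pre-tax total = $105.63 + $199.84 = $305.47
Taxable wages = $2854.83 − $305.47 = $2549.36
State withholding: $2549.36 × 0.079 = $201.40
City income tax: $2549.36 × 0.0332 = $84.64
OASDI: $2854.83 × 0.041 = $117.05
Total deductions = $105.63 + $199.84 + $201.40 + $84.64 + $117.05 = $708.56
Net pay = $2854.83 − $708.56 = $2146.27

$2146.27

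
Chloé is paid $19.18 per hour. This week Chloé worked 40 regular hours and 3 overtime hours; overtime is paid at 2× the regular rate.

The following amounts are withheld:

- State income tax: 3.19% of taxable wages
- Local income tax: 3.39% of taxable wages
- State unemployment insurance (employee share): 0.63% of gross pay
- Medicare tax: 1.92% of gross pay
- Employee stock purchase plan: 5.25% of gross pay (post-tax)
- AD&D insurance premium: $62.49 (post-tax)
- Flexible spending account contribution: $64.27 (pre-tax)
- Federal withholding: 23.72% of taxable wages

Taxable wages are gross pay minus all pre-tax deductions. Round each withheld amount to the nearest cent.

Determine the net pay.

Regular pay: 40 × $19.18 = $767.20
Overtime pay: 3 × $19.18 × 2 = $115.08
Gross pay = $767.20 + $115.08 = $882.28
Flexible spending account contribution: $64.27
Taxable wages = $882.28 − $64.27 = $818.01
Local income tax: $818.01 × 0.0339 = $27.73
State income tax: $818.01 × 0.0319 = $26.09
Federal withholding: $818.01 × 0.2372 = $194.03
State unemployment insurance (employee share): $882.28 × 0.0063 = $5.56
Medicare tax: $882.28 × 0.0192 = $16.94
AD&D insurance premium: $62.49
Employee stock purchase plan: $882.28 × 0.0525 = $46.32
Total deductions = $64.27 + $27.73 + $26.09 + $194.03 + $5.56 + $16.94 + $62.49 + $46.32 = $443.43
Net pay = $882.28 − $443.43 = $438.85

$438.85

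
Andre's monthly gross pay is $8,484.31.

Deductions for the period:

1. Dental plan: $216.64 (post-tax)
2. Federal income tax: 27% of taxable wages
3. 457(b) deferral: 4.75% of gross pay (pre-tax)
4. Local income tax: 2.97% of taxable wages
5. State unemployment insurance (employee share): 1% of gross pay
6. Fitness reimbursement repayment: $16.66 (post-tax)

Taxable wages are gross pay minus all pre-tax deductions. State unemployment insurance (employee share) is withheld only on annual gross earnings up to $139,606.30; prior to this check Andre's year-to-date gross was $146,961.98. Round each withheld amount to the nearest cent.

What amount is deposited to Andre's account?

$5,426.05

457(b) deferral: $8,484.31 × 0.0475 = $403.00
Taxable wages = $8,484.31 − $403.00 = $8,081.31
Federal income tax: $8,081.31 × 0.27 = $2,181.95
Local income tax: $8,081.31 × 0.0297 = $240.01
State unemployment insurance (employee share): annual cap $139,606.30 already reached (YTD $146,961.98), so $0.00
Fitness reimbursement repayment: $16.66
Dental plan: $216.64
Total deductions = $403.00 + $2,181.95 + $240.01 + $0.00 + $16.66 + $216.64 = $3,058.26
Net pay = $8,484.31 − $3,058.26 = $5,426.05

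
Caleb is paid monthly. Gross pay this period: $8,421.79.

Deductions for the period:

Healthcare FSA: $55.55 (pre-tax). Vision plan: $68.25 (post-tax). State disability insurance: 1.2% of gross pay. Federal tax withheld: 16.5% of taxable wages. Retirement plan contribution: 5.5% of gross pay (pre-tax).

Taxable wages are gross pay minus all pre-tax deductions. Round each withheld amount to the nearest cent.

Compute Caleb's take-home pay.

$6,429.73

Healthcare FSA: $55.55
Retirement plan contribution: $8,421.79 × 0.055 = $463.20
Pre-tax total = $55.55 + $463.20 = $518.75
Taxable wages = $8,421.79 − $518.75 = $7,903.04
Federal tax withheld: $7,903.04 × 0.165 = $1,304.00
State disability insurance: $8,421.79 × 0.012 = $101.06
Vision plan: $68.25
Total deductions = $55.55 + $463.20 + $1,304.00 + $101.06 + $68.25 = $1,992.06
Net pay = $8,421.79 − $1,992.06 = $6,429.73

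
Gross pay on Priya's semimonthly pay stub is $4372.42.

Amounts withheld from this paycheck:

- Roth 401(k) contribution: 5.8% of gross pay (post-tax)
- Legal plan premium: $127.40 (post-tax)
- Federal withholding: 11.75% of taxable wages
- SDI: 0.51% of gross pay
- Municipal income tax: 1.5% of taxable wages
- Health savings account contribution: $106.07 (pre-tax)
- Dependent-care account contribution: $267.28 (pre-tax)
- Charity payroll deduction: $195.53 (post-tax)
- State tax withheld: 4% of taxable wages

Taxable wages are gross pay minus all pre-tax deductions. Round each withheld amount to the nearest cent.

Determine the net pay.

$2710.40

Health savings account contribution: $106.07
Dependent-care account contribution: $267.28
Pre-tax total = $106.07 + $267.28 = $373.35
Taxable wages = $4372.42 − $373.35 = $3999.07
State tax withheld: $3999.07 × 0.04 = $159.96
Federal withholding: $3999.07 × 0.1175 = $469.89
Municipal income tax: $3999.07 × 0.015 = $59.99
SDI: $4372.42 × 0.0051 = $22.30
Roth 401(k) contribution: $4372.42 × 0.058 = $253.60
Legal plan premium: $127.40
Charity payroll deduction: $195.53
Total deductions = $106.07 + $267.28 + $159.96 + $469.89 + $59.99 + $22.30 + $253.60 + $127.40 + $195.53 = $1662.02
Net pay = $4372.42 − $1662.02 = $2710.40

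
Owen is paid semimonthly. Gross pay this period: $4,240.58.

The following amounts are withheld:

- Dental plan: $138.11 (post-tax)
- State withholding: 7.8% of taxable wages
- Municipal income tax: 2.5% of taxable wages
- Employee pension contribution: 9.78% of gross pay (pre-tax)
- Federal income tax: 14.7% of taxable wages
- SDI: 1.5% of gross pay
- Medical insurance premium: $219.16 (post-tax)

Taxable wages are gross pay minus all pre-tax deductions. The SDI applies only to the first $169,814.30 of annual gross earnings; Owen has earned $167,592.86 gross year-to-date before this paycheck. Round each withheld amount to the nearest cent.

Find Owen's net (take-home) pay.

Employee pension contribution: $4,240.58 × 0.0978 = $414.73
Taxable wages = $4,240.58 − $414.73 = $3,825.85
Municipal income tax: $3,825.85 × 0.025 = $95.65
State withholding: $3,825.85 × 0.078 = $298.42
Federal income tax: $3,825.85 × 0.147 = $562.40
SDI: only $169,814.30 − $167,592.86 = $2,221.44 of this check is subject → $2,221.44 × 0.015 = $33.32
Dental plan: $138.11
Medical insurance premium: $219.16
Total deductions = $414.73 + $95.65 + $298.42 + $562.40 + $33.32 + $138.11 + $219.16 = $1,761.79
Net pay = $4,240.58 − $1,761.79 = $2,478.79

$2,478.79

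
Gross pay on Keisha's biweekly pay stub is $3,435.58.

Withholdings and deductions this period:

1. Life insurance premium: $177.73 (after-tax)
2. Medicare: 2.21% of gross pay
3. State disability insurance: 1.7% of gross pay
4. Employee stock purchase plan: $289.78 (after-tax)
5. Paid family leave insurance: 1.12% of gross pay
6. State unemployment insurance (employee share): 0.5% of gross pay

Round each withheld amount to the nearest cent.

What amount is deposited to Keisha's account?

State disability insurance: $3,435.58 × 0.017 = $58.40
State unemployment insurance (employee share): $3,435.58 × 0.005 = $17.18
Paid family leave insurance: $3,435.58 × 0.0112 = $38.48
Medicare: $3,435.58 × 0.0221 = $75.93
Employee stock purchase plan: $289.78
Life insurance premium: $177.73
Total deductions = $58.40 + $17.18 + $38.48 + $75.93 + $289.78 + $177.73 = $657.50
Net pay = $3,435.58 − $657.50 = $2,778.08

$2,778.08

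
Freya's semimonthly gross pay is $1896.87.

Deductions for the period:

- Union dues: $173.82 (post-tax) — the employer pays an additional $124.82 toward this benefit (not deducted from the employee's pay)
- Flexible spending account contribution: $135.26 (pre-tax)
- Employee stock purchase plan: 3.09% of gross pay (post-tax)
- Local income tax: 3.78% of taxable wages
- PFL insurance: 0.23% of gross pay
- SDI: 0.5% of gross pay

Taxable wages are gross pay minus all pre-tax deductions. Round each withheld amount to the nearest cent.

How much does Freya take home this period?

Flexible spending account contribution: $135.26
Taxable wages = $1896.87 − $135.26 = $1761.61
Local income tax: $1761.61 × 0.0378 = $66.59
PFL insurance: $1896.87 × 0.0023 = $4.36
SDI: $1896.87 × 0.005 = $9.48
Employee stock purchase plan: $1896.87 × 0.0309 = $58.61
Union dues: $173.82
(Employer's $124.82 toward union dues is not withheld from the employee.)
Total deductions = $135.26 + $66.59 + $4.36 + $9.48 + $58.61 + $173.82 = $448.12
Net pay = $1896.87 − $448.12 = $1448.75

$1448.75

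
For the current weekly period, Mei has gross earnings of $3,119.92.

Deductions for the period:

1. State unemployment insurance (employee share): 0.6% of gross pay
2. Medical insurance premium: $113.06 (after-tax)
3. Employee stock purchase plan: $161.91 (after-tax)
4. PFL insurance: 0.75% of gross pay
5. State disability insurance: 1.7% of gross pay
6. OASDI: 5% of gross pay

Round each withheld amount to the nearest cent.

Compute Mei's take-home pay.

OASDI: $3,119.92 × 0.05 = $156.00
State unemployment insurance (employee share): $3,119.92 × 0.006 = $18.72
PFL insurance: $3,119.92 × 0.0075 = $23.40
State disability insurance: $3,119.92 × 0.017 = $53.04
Medical insurance premium: $113.06
Employee stock purchase plan: $161.91
Total deductions = $156.00 + $18.72 + $23.40 + $53.04 + $113.06 + $161.91 = $526.13
Net pay = $3,119.92 − $526.13 = $2,593.79

$2,593.79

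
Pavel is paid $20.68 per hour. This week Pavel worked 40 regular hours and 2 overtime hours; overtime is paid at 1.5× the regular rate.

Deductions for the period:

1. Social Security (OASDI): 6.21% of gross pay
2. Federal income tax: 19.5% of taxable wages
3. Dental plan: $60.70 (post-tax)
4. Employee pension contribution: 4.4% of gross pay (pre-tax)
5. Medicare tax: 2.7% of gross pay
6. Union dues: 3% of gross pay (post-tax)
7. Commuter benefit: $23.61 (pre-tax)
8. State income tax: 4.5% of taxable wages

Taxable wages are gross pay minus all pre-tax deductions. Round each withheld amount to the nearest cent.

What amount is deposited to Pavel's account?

Regular pay: 40 × $20.68 = $827.20
Overtime pay: 2 × $20.68 × 1.5 = $62.04
Gross pay = $827.20 + $62.04 = $889.24
Employee pension contribution: $889.24 × 0.044 = $39.13
Commuter benefit: $23.61
Pre-tax total = $39.13 + $23.61 = $62.74
Taxable wages = $889.24 − $62.74 = $826.50
Federal income tax: $826.50 × 0.195 = $161.17
State income tax: $826.50 × 0.045 = $37.19
Social Security (OASDI): $889.24 × 0.0621 = $55.22
Medicare tax: $889.24 × 0.027 = $24.01
Dental plan: $60.70
Union dues: $889.24 × 0.03 = $26.68
Total deductions = $39.13 + $23.61 + $161.17 + $37.19 + $55.22 + $24.01 + $60.70 + $26.68 = $427.71
Net pay = $889.24 − $427.71 = $461.53

$461.53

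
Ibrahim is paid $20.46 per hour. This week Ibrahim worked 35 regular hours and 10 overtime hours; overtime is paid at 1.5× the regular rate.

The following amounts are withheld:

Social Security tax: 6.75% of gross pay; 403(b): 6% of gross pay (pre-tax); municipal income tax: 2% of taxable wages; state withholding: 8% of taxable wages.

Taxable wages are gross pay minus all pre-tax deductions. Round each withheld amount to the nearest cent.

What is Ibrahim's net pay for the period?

Regular pay: 35 × $20.46 = $716.10
Overtime pay: 10 × $20.46 × 1.5 = $306.90
Gross pay = $716.10 + $306.90 = $1023.00
403(b): $1023.00 × 0.06 = $61.38
Taxable wages = $1023.00 − $61.38 = $961.62
Municipal income tax: $961.62 × 0.02 = $19.23
State withholding: $961.62 × 0.08 = $76.93
Social Security tax: $1023.00 × 0.0675 = $69.05
Total deductions = $61.38 + $19.23 + $76.93 + $69.05 = $226.59
Net pay = $1023.00 − $226.59 = $796.41

$796.41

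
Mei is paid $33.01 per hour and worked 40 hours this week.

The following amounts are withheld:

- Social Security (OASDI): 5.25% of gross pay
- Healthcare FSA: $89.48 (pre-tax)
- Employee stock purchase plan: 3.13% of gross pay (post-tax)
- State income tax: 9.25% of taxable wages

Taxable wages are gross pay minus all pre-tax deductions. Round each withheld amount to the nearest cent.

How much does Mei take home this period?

$1,006.41

Gross pay: 40 × $33.01 = $1,320.40
Healthcare FSA: $89.48
Taxable wages = $1,320.40 − $89.48 = $1,230.92
State income tax: $1,230.92 × 0.0925 = $113.86
Social Security (OASDI): $1,320.40 × 0.0525 = $69.32
Employee stock purchase plan: $1,320.40 × 0.0313 = $41.33
Total deductions = $89.48 + $113.86 + $69.32 + $41.33 = $313.99
Net pay = $1,320.40 − $313.99 = $1,006.41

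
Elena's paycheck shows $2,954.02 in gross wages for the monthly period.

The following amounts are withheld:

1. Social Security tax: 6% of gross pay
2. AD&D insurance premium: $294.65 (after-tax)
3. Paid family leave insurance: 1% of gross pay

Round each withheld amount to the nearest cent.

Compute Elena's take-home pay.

$2,452.59

Paid family leave insurance: $2,954.02 × 0.01 = $29.54
Social Security tax: $2,954.02 × 0.06 = $177.24
AD&D insurance premium: $294.65
Total deductions = $29.54 + $177.24 + $294.65 = $501.43
Net pay = $2,954.02 − $501.43 = $2,452.59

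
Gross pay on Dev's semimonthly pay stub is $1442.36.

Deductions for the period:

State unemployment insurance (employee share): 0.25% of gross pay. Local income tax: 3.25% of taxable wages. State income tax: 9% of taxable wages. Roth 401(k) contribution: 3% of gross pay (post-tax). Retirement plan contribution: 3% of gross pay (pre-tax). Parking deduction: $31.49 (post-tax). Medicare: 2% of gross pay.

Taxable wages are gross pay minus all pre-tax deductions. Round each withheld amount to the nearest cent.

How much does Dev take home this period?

Retirement plan contribution: $1442.36 × 0.03 = $43.27
Taxable wages = $1442.36 − $43.27 = $1399.09
Local income tax: $1399.09 × 0.0325 = $45.47
State income tax: $1399.09 × 0.09 = $125.92
Medicare: $1442.36 × 0.02 = $28.85
State unemployment insurance (employee share): $1442.36 × 0.0025 = $3.61
Parking deduction: $31.49
Roth 401(k) contribution: $1442.36 × 0.03 = $43.27
Total deductions = $43.27 + $45.47 + $125.92 + $28.85 + $3.61 + $31.49 + $43.27 = $321.88
Net pay = $1442.36 − $321.88 = $1120.48

$1120.48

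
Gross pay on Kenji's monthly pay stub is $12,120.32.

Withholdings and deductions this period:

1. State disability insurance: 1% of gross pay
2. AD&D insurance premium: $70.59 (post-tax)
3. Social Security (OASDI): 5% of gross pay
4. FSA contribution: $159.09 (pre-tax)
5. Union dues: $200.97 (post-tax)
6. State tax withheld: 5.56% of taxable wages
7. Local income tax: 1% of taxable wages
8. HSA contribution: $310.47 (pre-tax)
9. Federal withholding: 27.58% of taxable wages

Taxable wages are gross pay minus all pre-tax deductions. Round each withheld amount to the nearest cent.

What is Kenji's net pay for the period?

FSA contribution: $159.09
HSA contribution: $310.47
Pre-tax total = $159.09 + $310.47 = $469.56
Taxable wages = $12,120.32 − $469.56 = $11,650.76
Local income tax: $11,650.76 × 0.01 = $116.51
State tax withheld: $11,650.76 × 0.0556 = $647.78
Federal withholding: $11,650.76 × 0.2758 = $3,213.28
Social Security (OASDI): $12,120.32 × 0.05 = $606.02
State disability insurance: $12,120.32 × 0.01 = $121.20
Union dues: $200.97
AD&D insurance premium: $70.59
Total deductions = $159.09 + $310.47 + $116.51 + $647.78 + $3,213.28 + $606.02 + $121.20 + $200.97 + $70.59 = $5,445.91
Net pay = $12,120.32 − $5,445.91 = $6,674.41

$6,674.41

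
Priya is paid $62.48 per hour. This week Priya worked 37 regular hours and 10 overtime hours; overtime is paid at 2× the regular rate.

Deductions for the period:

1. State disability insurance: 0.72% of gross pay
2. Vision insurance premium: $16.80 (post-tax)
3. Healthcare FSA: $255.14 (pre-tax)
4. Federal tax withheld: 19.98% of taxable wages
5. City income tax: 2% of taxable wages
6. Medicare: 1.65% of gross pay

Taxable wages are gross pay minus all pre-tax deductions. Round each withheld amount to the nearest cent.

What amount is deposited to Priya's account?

Regular pay: 37 × $62.48 = $2,311.76
Overtime pay: 10 × $62.48 × 2 = $1,249.60
Gross pay = $2,311.76 + $1,249.60 = $3,561.36
Healthcare FSA: $255.14
Taxable wages = $3,561.36 − $255.14 = $3,306.22
City income tax: $3,306.22 × 0.02 = $66.12
Federal tax withheld: $3,306.22 × 0.1998 = $660.58
State disability insurance: $3,561.36 × 0.0072 = $25.64
Medicare: $3,561.36 × 0.0165 = $58.76
Vision insurance premium: $16.80
Total deductions = $255.14 + $66.12 + $660.58 + $25.64 + $58.76 + $16.80 = $1,083.04
Net pay = $3,561.36 − $1,083.04 = $2,478.32

$2,478.32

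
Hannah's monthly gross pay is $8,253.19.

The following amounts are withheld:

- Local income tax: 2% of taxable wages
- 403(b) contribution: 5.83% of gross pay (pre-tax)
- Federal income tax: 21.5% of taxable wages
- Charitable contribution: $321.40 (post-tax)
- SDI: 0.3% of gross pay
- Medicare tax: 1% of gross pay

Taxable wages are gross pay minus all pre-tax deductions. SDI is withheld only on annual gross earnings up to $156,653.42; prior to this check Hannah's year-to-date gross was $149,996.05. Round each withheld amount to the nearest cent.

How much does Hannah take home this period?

$5,521.70

403(b) contribution: $8,253.19 × 0.0583 = $481.16
Taxable wages = $8,253.19 − $481.16 = $7,772.03
Local income tax: $7,772.03 × 0.02 = $155.44
Federal income tax: $7,772.03 × 0.215 = $1,670.99
SDI: only $156,653.42 − $149,996.05 = $6,657.37 of this check is subject → $6,657.37 × 0.003 = $19.97
Medicare tax: $8,253.19 × 0.01 = $82.53
Charitable contribution: $321.40
Total deductions = $481.16 + $155.44 + $1,670.99 + $19.97 + $82.53 + $321.40 = $2,731.49
Net pay = $8,253.19 − $2,731.49 = $5,521.70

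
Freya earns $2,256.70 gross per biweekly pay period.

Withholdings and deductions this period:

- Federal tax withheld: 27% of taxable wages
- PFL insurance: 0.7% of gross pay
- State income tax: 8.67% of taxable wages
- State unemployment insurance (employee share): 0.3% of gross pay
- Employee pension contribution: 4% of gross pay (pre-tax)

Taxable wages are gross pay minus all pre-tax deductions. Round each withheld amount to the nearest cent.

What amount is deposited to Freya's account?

$1,371.09

Employee pension contribution: $2,256.70 × 0.04 = $90.27
Taxable wages = $2,256.70 − $90.27 = $2,166.43
Federal tax withheld: $2,166.43 × 0.27 = $584.94
State income tax: $2,166.43 × 0.0867 = $187.83
PFL insurance: $2,256.70 × 0.007 = $15.80
State unemployment insurance (employee share): $2,256.70 × 0.003 = $6.77
Total deductions = $90.27 + $584.94 + $187.83 + $15.80 + $6.77 = $885.61
Net pay = $2,256.70 − $885.61 = $1,371.09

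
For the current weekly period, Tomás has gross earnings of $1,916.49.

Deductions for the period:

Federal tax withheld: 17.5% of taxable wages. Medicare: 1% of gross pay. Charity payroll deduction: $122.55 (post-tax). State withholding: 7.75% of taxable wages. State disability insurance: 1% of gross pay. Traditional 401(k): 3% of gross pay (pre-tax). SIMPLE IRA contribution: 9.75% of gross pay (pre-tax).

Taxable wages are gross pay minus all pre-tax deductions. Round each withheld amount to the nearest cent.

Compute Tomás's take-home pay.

$1,089.06

SIMPLE IRA contribution: $1,916.49 × 0.0975 = $186.86
Traditional 401(k): $1,916.49 × 0.03 = $57.49
Pre-tax total = $186.86 + $57.49 = $244.35
Taxable wages = $1,916.49 − $244.35 = $1,672.14
State withholding: $1,672.14 × 0.0775 = $129.59
Federal tax withheld: $1,672.14 × 0.175 = $292.62
State disability insurance: $1,916.49 × 0.01 = $19.16
Medicare: $1,916.49 × 0.01 = $19.16
Charity payroll deduction: $122.55
Total deductions = $186.86 + $57.49 + $129.59 + $292.62 + $19.16 + $19.16 + $122.55 = $827.43
Net pay = $1,916.49 − $827.43 = $1,089.06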